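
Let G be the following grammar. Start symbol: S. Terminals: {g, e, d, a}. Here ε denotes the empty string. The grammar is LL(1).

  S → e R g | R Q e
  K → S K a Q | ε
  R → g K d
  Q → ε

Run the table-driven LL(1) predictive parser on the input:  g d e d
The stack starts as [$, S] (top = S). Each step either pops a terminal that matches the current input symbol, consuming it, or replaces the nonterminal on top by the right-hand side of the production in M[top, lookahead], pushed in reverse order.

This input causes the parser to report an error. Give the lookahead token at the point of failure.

step 1: stack=$ S  input=g d e d $  — expand S → R Q e
step 2: stack=$ e Q R  input=g d e d $  — expand R → g K d
step 3: stack=$ e Q d K g  input=g d e d $  — match g
step 4: stack=$ e Q d K  input=d e d $  — expand K → ε
step 5: stack=$ e Q d  input=d e d $  — match d
step 6: stack=$ e Q  input=e d $  — expand Q → ε
step 7: stack=$ e  input=e d $  — match e
step 8: stack=$  input=d $  — error: stack empty but input remains

d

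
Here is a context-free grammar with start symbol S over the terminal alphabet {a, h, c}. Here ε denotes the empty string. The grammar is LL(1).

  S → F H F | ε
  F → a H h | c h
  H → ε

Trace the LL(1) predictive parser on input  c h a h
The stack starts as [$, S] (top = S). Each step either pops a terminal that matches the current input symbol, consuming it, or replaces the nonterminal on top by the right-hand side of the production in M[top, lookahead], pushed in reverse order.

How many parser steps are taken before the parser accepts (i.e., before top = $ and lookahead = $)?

     Stack      Input      Action
  1  $ S        c h a h $  expand S → F H F
  2  $ F H F    c h a h $  expand F → c h
  3  $ F H h c  c h a h $  match c
  4  $ F H h    h a h $    match h
  5  $ F H      a h $      expand H → ε
  6  $ F        a h $      expand F → a H h
  7  $ h H a    a h $      match a
  8  $ h H      h $        expand H → ε
  9  $ h        h $        match h
Accept reached after 9 steps.

9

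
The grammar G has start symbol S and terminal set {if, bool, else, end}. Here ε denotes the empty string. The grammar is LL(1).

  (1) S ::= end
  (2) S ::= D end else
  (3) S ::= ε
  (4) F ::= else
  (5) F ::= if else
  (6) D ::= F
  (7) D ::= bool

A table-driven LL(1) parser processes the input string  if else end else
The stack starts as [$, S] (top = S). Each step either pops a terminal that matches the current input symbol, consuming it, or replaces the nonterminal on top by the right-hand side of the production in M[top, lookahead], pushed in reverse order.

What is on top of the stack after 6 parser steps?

else

step 1: stack=$ S  input=if else end else $  — expand S ::= D end else
step 2: stack=$ else end D  input=if else end else $  — expand D ::= F
step 3: stack=$ else end F  input=if else end else $  — expand F ::= if else
step 4: stack=$ else end else if  input=if else end else $  — match if
step 5: stack=$ else end else  input=else end else $  — match else
step 6: stack=$ else end  input=end else $  — match end
Stack after step 6: $ else (top = else).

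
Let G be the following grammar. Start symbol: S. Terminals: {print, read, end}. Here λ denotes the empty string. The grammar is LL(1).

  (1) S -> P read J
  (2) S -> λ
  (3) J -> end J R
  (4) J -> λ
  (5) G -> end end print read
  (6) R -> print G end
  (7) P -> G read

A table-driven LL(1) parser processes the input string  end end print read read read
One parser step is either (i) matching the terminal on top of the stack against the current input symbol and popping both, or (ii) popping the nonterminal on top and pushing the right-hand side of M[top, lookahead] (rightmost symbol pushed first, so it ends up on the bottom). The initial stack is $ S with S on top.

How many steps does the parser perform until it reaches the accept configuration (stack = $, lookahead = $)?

step 1: stack=$ S  input=end end print read read read $  — expand S -> P read J
step 2: stack=$ J read P  input=end end print read read read $  — expand P -> G read
step 3: stack=$ J read read G  input=end end print read read read $  — expand G -> end end print read
step 4: stack=$ J read read read print end end  input=end end print read read read $  — match end
step 5: stack=$ J read read read print end  input=end print read read read $  — match end
step 6: stack=$ J read read read print  input=print read read read $  — match print
step 7: stack=$ J read read read  input=read read read $  — match read
step 8: stack=$ J read read  input=read read $  — match read
step 9: stack=$ J read  input=read $  — match read
step 10: stack=$ J  input=$  — expand J -> λ
Accept reached after 10 steps.

10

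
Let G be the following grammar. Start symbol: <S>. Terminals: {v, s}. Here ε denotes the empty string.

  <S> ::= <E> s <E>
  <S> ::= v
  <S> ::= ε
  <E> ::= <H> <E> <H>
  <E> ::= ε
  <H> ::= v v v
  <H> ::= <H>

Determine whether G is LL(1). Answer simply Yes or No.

No

FIRST(<S>) = {ε, s, v}
FIRST(<E>) = {ε, v}
FIRST(<H>) = {v}
FOLLOW(<S>) = {$}
FOLLOW(<E>) = {$, s, v}
FOLLOW(<H>) = {$, s, v}
Cell M[<E>, v] receives both <E> ::= <H> <E> <H> and <E> ::= ε — the grammar is not LL(1).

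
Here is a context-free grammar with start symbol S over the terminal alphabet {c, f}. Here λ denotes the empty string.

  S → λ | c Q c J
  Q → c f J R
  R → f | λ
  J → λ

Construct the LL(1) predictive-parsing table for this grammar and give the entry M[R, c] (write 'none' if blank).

FIRST(S) = {λ, c}
FIRST(Q) = {c}
FIRST(R) = {λ, f}
FIRST(J) = {λ}
FOLLOW(S) includes $ since S is the start symbol.
FOLLOW(Q): in S→c Q c J, Q is followed by c J with FIRST {c}. Thus FOLLOW(Q) = {c}.
FOLLOW(R): in Q→c f J R, the suffix after R is empty, so FOLLOW(R) ⊇ FOLLOW(Q) = {c}. Thus FOLLOW(R) = {c}.
For R → f: FIRST(f) = {f}, so it goes in M[R, t] for t ∈ {f}.
For R → λ: FIRST(λ) = {λ}, so it goes in M[R, t] for t ∈ {}; since λ ∈ FIRST, also for every t ∈ FOLLOW(R) = {c}.

R → λ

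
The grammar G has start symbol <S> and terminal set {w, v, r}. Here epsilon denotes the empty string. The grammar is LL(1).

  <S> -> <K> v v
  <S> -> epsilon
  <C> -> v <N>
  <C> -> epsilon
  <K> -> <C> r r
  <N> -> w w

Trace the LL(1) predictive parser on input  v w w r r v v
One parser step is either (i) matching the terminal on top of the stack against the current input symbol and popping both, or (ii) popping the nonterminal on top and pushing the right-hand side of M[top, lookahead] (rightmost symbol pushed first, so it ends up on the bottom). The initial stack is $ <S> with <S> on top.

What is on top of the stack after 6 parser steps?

     Stack            Input            Action
  1  $ <S>            v w w r r v v $  expand <S> -> <K> v v
  2  $ v v <K>        v w w r r v v $  expand <K> -> <C> r r
  3  $ v v r r <C>    v w w r r v v $  expand <C> -> v <N>
  4  $ v v r r <N> v  v w w r r v v $  match v
  5  $ v v r r <N>    w w r r v v $    expand <N> -> w w
  6  $ v v r r w w    w w r r v v $    match w
Stack after step 6: $ v v r r w (top = w).

w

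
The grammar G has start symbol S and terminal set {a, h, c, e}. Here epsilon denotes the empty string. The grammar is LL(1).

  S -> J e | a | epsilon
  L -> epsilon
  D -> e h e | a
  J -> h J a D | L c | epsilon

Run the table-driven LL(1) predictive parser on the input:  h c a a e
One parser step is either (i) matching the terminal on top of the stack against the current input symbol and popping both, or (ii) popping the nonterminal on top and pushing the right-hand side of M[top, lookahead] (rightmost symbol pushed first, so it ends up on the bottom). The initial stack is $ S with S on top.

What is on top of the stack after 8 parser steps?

a

     Stack        Input        Action
  1  $ S          h c a a e $  expand S -> J e
  2  $ e J        h c a a e $  expand J -> h J a D
  3  $ e D a J h  h c a a e $  match h
  4  $ e D a J    c a a e $    expand J -> L c
  5  $ e D a c L  c a a e $    expand L -> epsilon
  6  $ e D a c    c a a e $    match c
  7  $ e D a      a a e $      match a
  8  $ e D        a e $        expand D -> a
Stack after step 8: $ e a (top = a).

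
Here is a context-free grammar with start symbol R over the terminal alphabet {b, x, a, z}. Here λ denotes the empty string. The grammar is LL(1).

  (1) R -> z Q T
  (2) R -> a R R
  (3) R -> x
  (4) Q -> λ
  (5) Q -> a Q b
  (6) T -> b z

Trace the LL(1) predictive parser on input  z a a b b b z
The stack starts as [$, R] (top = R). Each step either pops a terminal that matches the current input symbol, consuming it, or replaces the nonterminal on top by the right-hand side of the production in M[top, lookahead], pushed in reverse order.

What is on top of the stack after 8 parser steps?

b

step 1: stack=$ R  input=z a a b b b z $  — expand R -> z Q T
step 2: stack=$ T Q z  input=z a a b b b z $  — match z
step 3: stack=$ T Q  input=a a b b b z $  — expand Q -> a Q b
step 4: stack=$ T b Q a  input=a a b b b z $  — match a
step 5: stack=$ T b Q  input=a b b b z $  — expand Q -> a Q b
step 6: stack=$ T b b Q a  input=a b b b z $  — match a
step 7: stack=$ T b b Q  input=b b b z $  — expand Q -> λ
step 8: stack=$ T b b  input=b b b z $  — match b
Stack after step 8: $ T b (top = b).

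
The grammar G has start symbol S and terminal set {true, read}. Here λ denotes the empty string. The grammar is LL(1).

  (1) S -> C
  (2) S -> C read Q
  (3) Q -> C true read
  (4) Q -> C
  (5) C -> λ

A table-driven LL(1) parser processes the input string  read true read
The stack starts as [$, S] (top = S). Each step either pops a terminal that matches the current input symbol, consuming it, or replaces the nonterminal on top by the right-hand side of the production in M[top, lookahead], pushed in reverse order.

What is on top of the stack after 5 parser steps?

true

step 1: stack=$ S  input=read true read $  — expand S -> C read Q
step 2: stack=$ Q read C  input=read true read $  — expand C -> λ
step 3: stack=$ Q read  input=read true read $  — match read
step 4: stack=$ Q  input=true read $  — expand Q -> C true read
step 5: stack=$ read true C  input=true read $  — expand C -> λ
Stack after step 5: $ read true (top = true).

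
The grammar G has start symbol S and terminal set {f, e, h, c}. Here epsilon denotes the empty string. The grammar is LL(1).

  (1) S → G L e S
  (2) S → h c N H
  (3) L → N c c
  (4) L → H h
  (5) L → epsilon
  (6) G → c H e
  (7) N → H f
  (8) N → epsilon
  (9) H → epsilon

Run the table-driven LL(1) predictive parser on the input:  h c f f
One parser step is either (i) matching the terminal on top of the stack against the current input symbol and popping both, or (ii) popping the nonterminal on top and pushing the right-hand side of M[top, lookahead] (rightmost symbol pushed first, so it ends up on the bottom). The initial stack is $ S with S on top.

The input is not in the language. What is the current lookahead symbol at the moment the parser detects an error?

step 1: stack=$ S  input=h c f f $  — expand S → h c N H
step 2: stack=$ H N c h  input=h c f f $  — match h
step 3: stack=$ H N c  input=c f f $  — match c
step 4: stack=$ H N  input=f f $  — expand N → H f
step 5: stack=$ H f H  input=f f $  — expand H → epsilon
step 6: stack=$ H f  input=f f $  — match f
step 7: stack=$ H  input=f $  — expand H → epsilon
step 8: stack=$  input=f $  — error: stack empty but input remains

f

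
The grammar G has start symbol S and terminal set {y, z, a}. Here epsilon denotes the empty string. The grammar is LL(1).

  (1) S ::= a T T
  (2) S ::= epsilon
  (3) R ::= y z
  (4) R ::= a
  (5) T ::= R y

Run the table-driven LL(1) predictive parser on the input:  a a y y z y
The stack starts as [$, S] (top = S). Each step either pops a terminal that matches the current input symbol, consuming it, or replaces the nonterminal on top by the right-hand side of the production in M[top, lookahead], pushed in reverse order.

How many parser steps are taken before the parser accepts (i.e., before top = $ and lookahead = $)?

11

      Stack    Input          Action
   1  $ S      a a y y z y $  expand S ::= a T T
   2  $ T T a  a a y y z y $  match a
   3  $ T T    a y y z y $    expand T ::= R y
   4  $ T y R  a y y z y $    expand R ::= a
   5  $ T y a  a y y z y $    match a
   6  $ T y    y y z y $      match y
   7  $ T      y z y $        expand T ::= R y
   8  $ y R    y z y $        expand R ::= y z
   9  $ y z y  y z y $        match y
  10  $ y z    z y $          match z
  11  $ y      y $            match y
Accept reached after 11 steps.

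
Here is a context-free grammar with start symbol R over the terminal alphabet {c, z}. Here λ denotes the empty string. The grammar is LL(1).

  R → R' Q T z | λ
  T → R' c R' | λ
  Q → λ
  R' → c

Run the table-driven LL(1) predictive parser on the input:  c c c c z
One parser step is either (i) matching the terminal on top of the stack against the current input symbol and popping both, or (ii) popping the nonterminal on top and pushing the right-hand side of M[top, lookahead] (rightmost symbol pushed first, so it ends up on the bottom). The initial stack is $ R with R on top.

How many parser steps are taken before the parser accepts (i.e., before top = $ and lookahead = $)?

11

step 1: stack=$ R  input=c c c c z $  — expand R → R' Q T z
step 2: stack=$ z T Q R'  input=c c c c z $  — expand R' → c
step 3: stack=$ z T Q c  input=c c c c z $  — match c
step 4: stack=$ z T Q  input=c c c z $  — expand Q → λ
step 5: stack=$ z T  input=c c c z $  — expand T → R' c R'
step 6: stack=$ z R' c R'  input=c c c z $  — expand R' → c
step 7: stack=$ z R' c c  input=c c c z $  — match c
step 8: stack=$ z R' c  input=c c z $  — match c
step 9: stack=$ z R'  input=c z $  — expand R' → c
step 10: stack=$ z c  input=c z $  — match c
step 11: stack=$ z  input=z $  — match z
Accept reached after 11 steps.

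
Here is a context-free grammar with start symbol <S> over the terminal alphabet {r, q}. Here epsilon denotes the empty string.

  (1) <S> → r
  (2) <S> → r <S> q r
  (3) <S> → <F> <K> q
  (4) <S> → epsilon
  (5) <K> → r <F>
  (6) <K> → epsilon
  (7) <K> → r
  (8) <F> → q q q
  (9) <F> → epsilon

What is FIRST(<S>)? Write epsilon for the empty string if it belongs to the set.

FIRST(<K>): from <K>→r <F> we get {r}; from <K>→epsilon we get {epsilon}; from <K>→r we get {r}. So FIRST(<K>) = {epsilon, r}.
FIRST(<F>): from <F>→q q q we get {q}; from <F>→epsilon we get {epsilon}. So FIRST(<F>) = {epsilon, q}.
FIRST(<S>): from <S>→r we get {r}; from <S>→r <S> q r we get {r}; from <S>→<F> <K> q we get {q, r}; from <S>→epsilon we get {epsilon}. So FIRST(<S>) = {epsilon, q, r}.

{epsilon, q, r}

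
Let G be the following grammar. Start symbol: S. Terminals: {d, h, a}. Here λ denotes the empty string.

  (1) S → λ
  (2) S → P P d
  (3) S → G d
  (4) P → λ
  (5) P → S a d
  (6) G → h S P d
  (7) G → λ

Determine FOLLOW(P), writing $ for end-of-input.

FIRST(G) = {λ, h}
FIRST(S) = {λ, a, d, h}  (via P P d, G d)
FIRST(P) = {λ, a, d, h}  (via S a d)
FOLLOW(S) includes $ since S is the start symbol.
FOLLOW(S): in P→S a d, S is followed by a d with FIRST {a}; in G→h S P d, S is followed by P d with FIRST {a, d, h}. Thus FOLLOW(S) = {$, a, d, h}.
FOLLOW(P): in S→P P d (occurrence 1), P is followed by P d with FIRST {a, d, h}; in S→P P d (occurrence 2), P is followed by d with FIRST {d}; in G→h S P d, P is followed by d with FIRST {d}. Thus FOLLOW(P) = {a, d, h}.
FOLLOW(G): in S→G d, G is followed by d with FIRST {d}. Thus FOLLOW(G) = {d}.

{a, d, h}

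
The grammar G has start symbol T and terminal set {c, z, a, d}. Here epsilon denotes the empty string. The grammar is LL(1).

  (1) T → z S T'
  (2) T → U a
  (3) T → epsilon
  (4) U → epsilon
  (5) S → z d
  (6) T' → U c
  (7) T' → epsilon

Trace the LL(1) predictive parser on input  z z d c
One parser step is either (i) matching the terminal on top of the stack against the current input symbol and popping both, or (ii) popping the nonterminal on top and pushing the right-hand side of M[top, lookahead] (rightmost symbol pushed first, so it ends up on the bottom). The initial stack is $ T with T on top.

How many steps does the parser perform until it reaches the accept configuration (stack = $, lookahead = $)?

step 1: stack=$ T  input=z z d c $  — expand T → z S T'
step 2: stack=$ T' S z  input=z z d c $  — match z
step 3: stack=$ T' S  input=z d c $  — expand S → z d
step 4: stack=$ T' d z  input=z d c $  — match z
step 5: stack=$ T' d  input=d c $  — match d
step 6: stack=$ T'  input=c $  — expand T' → U c
step 7: stack=$ c U  input=c $  — expand U → epsilon
step 8: stack=$ c  input=c $  — match c
Accept reached after 8 steps.

8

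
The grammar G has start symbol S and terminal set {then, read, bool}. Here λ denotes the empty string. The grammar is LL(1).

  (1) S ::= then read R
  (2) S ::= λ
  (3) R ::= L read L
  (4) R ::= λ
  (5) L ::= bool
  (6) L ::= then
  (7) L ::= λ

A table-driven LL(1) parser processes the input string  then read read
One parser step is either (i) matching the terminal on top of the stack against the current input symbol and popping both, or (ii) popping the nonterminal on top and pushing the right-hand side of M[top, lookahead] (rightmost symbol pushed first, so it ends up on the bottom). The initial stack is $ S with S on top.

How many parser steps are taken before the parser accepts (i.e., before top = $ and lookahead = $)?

7

     Stack          Input             Action
  1  $ S            then read read $  expand S ::= then read R
  2  $ R read then  then read read $  match then
  3  $ R read       read read $       match read
  4  $ R            read $            expand R ::= L read L
  5  $ L read L     read $            expand L ::= λ
  6  $ L read       read $            match read
  7  $ L            $                 expand L ::= λ
Accept reached after 7 steps.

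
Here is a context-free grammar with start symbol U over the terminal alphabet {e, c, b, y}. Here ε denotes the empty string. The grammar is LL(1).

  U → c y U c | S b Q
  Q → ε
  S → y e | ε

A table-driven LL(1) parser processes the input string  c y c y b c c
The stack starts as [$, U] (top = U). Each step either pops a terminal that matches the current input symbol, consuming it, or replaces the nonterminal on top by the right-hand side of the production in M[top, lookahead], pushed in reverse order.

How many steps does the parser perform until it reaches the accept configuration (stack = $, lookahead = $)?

12

step 1: stack=$ U  input=c y c y b c c $  — expand U → c y U c
step 2: stack=$ c U y c  input=c y c y b c c $  — match c
step 3: stack=$ c U y  input=y c y b c c $  — match y
step 4: stack=$ c U  input=c y b c c $  — expand U → c y U c
step 5: stack=$ c c U y c  input=c y b c c $  — match c
step 6: stack=$ c c U y  input=y b c c $  — match y
step 7: stack=$ c c U  input=b c c $  — expand U → S b Q
step 8: stack=$ c c Q b S  input=b c c $  — expand S → ε
step 9: stack=$ c c Q b  input=b c c $  — match b
step 10: stack=$ c c Q  input=c c $  — expand Q → ε
step 11: stack=$ c c  input=c c $  — match c
step 12: stack=$ c  input=c $  — match c
Accept reached after 12 steps.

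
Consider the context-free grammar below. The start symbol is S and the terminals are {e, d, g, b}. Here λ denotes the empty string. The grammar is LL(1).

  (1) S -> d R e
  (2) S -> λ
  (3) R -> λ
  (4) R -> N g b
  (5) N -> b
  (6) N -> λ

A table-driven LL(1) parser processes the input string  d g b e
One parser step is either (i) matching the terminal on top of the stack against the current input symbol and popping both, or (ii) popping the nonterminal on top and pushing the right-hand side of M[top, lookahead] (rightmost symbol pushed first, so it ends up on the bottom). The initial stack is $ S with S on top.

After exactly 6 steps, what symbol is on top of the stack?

e

step 1: stack=$ S  input=d g b e $  — expand S -> d R e
step 2: stack=$ e R d  input=d g b e $  — match d
step 3: stack=$ e R  input=g b e $  — expand R -> N g b
step 4: stack=$ e b g N  input=g b e $  — expand N -> λ
step 5: stack=$ e b g  input=g b e $  — match g
step 6: stack=$ e b  input=b e $  — match b
Stack after step 6: $ e (top = e).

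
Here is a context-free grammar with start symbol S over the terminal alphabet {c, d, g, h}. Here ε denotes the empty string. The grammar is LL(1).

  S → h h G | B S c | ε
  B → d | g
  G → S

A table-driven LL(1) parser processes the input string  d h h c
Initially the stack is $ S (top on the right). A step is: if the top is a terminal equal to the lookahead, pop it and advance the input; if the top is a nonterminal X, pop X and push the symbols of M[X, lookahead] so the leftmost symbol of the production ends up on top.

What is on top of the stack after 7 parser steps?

S

step 1: stack=$ S  input=d h h c $  — expand S → B S c
step 2: stack=$ c S B  input=d h h c $  — expand B → d
step 3: stack=$ c S d  input=d h h c $  — match d
step 4: stack=$ c S  input=h h c $  — expand S → h h G
step 5: stack=$ c G h h  input=h h c $  — match h
step 6: stack=$ c G h  input=h c $  — match h
step 7: stack=$ c G  input=c $  — expand G → S
Stack after step 7: $ c S (top = S).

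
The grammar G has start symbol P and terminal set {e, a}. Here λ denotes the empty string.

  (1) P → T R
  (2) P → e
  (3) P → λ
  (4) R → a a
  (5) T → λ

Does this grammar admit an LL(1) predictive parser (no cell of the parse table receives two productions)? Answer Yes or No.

Yes

FIRST(P) = {λ, a, e}
FIRST(R) = {a}
FIRST(T) = {λ}
FOLLOW(P) = {$}
FOLLOW(R) = {$}
FOLLOW(T) = {a}
Each cell of M receives at most one production.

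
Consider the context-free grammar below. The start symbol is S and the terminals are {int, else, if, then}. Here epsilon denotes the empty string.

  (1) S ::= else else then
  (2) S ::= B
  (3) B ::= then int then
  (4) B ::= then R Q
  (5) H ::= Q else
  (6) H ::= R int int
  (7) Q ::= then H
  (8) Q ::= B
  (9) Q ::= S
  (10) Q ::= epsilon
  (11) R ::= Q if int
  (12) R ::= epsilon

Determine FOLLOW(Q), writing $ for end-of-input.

{$, else, if}

FIRST(B) = {then}
FIRST(S) = {else, then}  (via B)
FIRST(Q) = {epsilon, else, then}  (via B, S)
FIRST(R) = {epsilon, else, if, then}  (via Q if int)
FIRST(H) = {else, if, int, then}  (via Q else, R int int)
FOLLOW(S) includes $ since S is the start symbol.
FOLLOW(S): in Q::=S, the suffix after S is empty, so FOLLOW(S) ⊇ FOLLOW(Q) = {$, else, if}. Thus FOLLOW(S) = {$, else, if}.
FOLLOW(B): in S::=B, the suffix after B is empty, so FOLLOW(B) ⊇ FOLLOW(S) = {$, else, if}; in Q::=B, the suffix after B is empty, so FOLLOW(B) ⊇ FOLLOW(Q) = {$, else, if}. Thus FOLLOW(B) = {$, else, if}.
FOLLOW(Q): in B::=then R Q, the suffix after Q is empty, so FOLLOW(Q) ⊇ FOLLOW(B) = {$, else, if}; in H::=Q else, Q is followed by else with FIRST {else}; in R::=Q if int, Q is followed by if int with FIRST {if}. Thus FOLLOW(Q) = {$, else, if}.
FOLLOW(H): in Q::=then H, the suffix after H is empty, so FOLLOW(H) ⊇ FOLLOW(Q) = {$, else, if}. Thus FOLLOW(H) = {$, else, if}.
FOLLOW(R): in B::=then R Q, R is followed by Q with FIRST {epsilon, else, then}; in B::=then R Q, the suffix after R is nullable, so FOLLOW(R) ⊇ FOLLOW(B) = {$, else, if}; in H::=R int int, R is followed by int int with FIRST {int}. Thus FOLLOW(R) = {$, else, if, int, then}.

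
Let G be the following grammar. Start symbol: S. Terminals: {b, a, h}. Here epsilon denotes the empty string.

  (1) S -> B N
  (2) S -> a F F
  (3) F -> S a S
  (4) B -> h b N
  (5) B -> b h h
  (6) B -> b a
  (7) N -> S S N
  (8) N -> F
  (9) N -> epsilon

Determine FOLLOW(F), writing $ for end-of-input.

FIRST(B): from B->h b N we get {h}; from B->b h h we get {b}; from B->b a we get {b}. So FIRST(B) = {b, h}.
FIRST(S): from S->B N we get {b, h}; from S->a F F we get {a}. So FIRST(S) = {a, b, h}.
FIRST(F): from F->S a S we get {a, b, h}. So FIRST(F) = {a, b, h}.
FIRST(N): from N->S S N we get {a, b, h}; from N->F we get {a, b, h}; from N->epsilon we get {epsilon}. So FIRST(N) = {epsilon, a, b, h}.
FOLLOW(S) includes $ since S is the start symbol.
FOLLOW(S): in F->S a S (occurrence 1), S is followed by a S with FIRST {a}; in F->S a S (occurrence 2), the suffix after S is empty, so FOLLOW(S) ⊇ FOLLOW(F) = {$, a, b, h}; in N->S S N (occurrence 1), S is followed by S N with FIRST {a, b, h}; in N->S S N (occurrence 2), S is followed by N with FIRST {epsilon, a, b, h}; in N->S S N (occurrence 2), the suffix after S is nullable, so FOLLOW(S) ⊇ FOLLOW(N) = {$, a, b, h}. Thus FOLLOW(S) = {$, a, b, h}.
FOLLOW(B): in S->B N, B is followed by N with FIRST {epsilon, a, b, h}; in S->B N, the suffix after B is nullable, so FOLLOW(B) ⊇ FOLLOW(S) = {$, a, b, h}. Thus FOLLOW(B) = {$, a, b, h}.
FOLLOW(N): in S->B N, the suffix after N is empty, so FOLLOW(N) ⊇ FOLLOW(S) = {$, a, b, h}; in B->h b N, the suffix after N is empty, so FOLLOW(N) ⊇ FOLLOW(B) = {$, a, b, h}; in N->S S N, the suffix after N is empty (adds nothing new). Thus FOLLOW(N) = {$, a, b, h}.
FOLLOW(F): in S->a F F (occurrence 1), F is followed by F with FIRST {a, b, h}; in S->a F F (occurrence 2), the suffix after F is empty, so FOLLOW(F) ⊇ FOLLOW(S) = {$, a, b, h}; in N->F, the suffix after F is empty, so FOLLOW(F) ⊇ FOLLOW(N) = {$, a, b, h}. Thus FOLLOW(F) = {$, a, b, h}.

{$, a, b, h}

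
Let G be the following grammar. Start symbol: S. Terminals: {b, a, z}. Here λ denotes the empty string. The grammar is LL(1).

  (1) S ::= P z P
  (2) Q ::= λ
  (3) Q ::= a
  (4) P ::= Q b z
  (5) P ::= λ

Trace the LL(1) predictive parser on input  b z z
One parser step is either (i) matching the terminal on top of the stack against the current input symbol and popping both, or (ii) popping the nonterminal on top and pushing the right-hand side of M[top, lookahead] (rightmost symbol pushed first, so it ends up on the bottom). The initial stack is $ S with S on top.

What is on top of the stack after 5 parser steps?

z

     Stack        Input    Action
  1  $ S          b z z $  expand S ::= P z P
  2  $ P z P      b z z $  expand P ::= Q b z
  3  $ P z z b Q  b z z $  expand Q ::= λ
  4  $ P z z b    b z z $  match b
  5  $ P z z      z z $    match z
Stack after step 5: $ P z (top = z).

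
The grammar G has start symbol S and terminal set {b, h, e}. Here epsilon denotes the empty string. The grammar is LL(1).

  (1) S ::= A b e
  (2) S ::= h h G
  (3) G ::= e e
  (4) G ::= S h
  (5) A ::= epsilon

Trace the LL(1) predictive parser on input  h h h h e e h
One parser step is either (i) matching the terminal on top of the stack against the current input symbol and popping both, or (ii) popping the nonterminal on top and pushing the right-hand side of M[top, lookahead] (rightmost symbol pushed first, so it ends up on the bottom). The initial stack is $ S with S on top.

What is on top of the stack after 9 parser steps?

e

step 1: stack=$ S  input=h h h h e e h $  — expand S ::= h h G
step 2: stack=$ G h h  input=h h h h e e h $  — match h
step 3: stack=$ G h  input=h h h e e h $  — match h
step 4: stack=$ G  input=h h e e h $  — expand G ::= S h
step 5: stack=$ h S  input=h h e e h $  — expand S ::= h h G
step 6: stack=$ h G h h  input=h h e e h $  — match h
step 7: stack=$ h G h  input=h e e h $  — match h
step 8: stack=$ h G  input=e e h $  — expand G ::= e e
step 9: stack=$ h e e  input=e e h $  — match e
Stack after step 9: $ h e (top = e).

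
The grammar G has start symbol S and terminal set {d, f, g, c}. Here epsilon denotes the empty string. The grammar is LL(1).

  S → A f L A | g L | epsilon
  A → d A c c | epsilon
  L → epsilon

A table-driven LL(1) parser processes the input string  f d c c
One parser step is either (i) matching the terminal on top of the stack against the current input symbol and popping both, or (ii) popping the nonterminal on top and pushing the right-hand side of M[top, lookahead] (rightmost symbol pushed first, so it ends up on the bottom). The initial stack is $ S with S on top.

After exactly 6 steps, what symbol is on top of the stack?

step 1: stack=$ S  input=f d c c $  — expand S → A f L A
step 2: stack=$ A L f A  input=f d c c $  — expand A → epsilon
step 3: stack=$ A L f  input=f d c c $  — match f
step 4: stack=$ A L  input=d c c $  — expand L → epsilon
step 5: stack=$ A  input=d c c $  — expand A → d A c c
step 6: stack=$ c c A d  input=d c c $  — match d
Stack after step 6: $ c c A (top = A).

A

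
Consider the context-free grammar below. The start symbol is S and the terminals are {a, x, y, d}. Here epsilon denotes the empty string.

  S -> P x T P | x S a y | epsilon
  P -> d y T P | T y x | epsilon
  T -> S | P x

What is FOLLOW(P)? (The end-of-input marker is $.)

FIRST(S): from S->P x T P we get {d, x, y}; from S->x S a y we get {x}; from S->epsilon we get {epsilon}. So FIRST(S) = {epsilon, d, x, y}.
FIRST(P): from P->d y T P we get {d}; from P->T y x we get {d, x, y}; from P->epsilon we get {epsilon}. So FIRST(P) = {epsilon, d, x, y}.
FIRST(T): from T->S we get {epsilon, d, x, y}; from T->P x we get {d, x, y}. So FIRST(T) = {epsilon, d, x, y}.
FOLLOW(S) includes $ since S is the start symbol.
FOLLOW(S): in S->x S a y, S is followed by a y with FIRST {a}; in T->S, the suffix after S is empty, so FOLLOW(S) ⊇ FOLLOW(T) = {$, a, d, x, y}. Thus FOLLOW(S) = {$, a, d, x, y}.
FOLLOW(P): in S->P x T P (occurrence 1), P is followed by x T P with FIRST {x}; in S->P x T P (occurrence 2), the suffix after P is empty, so FOLLOW(P) ⊇ FOLLOW(S) = {$, a, d, x, y}; in P->d y T P, the suffix after P is empty (adds nothing new); in T->P x, P is followed by x with FIRST {x}. Thus FOLLOW(P) = {$, a, d, x, y}.
FOLLOW(T): in S->P x T P, T is followed by P with FIRST {epsilon, d, x, y}; in S->P x T P, the suffix after T is nullable, so FOLLOW(T) ⊇ FOLLOW(S) = {$, a, d, x, y}; in P->d y T P, T is followed by P with FIRST {epsilon, d, x, y}; in P->d y T P, the suffix after T is nullable, so FOLLOW(T) ⊇ FOLLOW(P) = {$, a, d, x, y}; in P->T y x, T is followed by y x with FIRST {y}. Thus FOLLOW(T) = {$, a, d, x, y}.

{$, a, d, x, y}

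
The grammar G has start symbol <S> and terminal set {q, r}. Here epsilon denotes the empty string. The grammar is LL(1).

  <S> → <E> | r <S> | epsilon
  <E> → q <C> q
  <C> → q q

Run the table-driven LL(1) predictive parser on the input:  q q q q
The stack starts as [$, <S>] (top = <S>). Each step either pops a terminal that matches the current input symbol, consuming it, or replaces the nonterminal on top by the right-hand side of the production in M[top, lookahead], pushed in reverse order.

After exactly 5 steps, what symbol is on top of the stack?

q

     Stack      Input      Action
  1  $ <S>      q q q q $  expand <S> → <E>
  2  $ <E>      q q q q $  expand <E> → q <C> q
  3  $ q <C> q  q q q q $  match q
  4  $ q <C>    q q q $    expand <C> → q q
  5  $ q q q    q q q $    match q
Stack after step 5: $ q q (top = q).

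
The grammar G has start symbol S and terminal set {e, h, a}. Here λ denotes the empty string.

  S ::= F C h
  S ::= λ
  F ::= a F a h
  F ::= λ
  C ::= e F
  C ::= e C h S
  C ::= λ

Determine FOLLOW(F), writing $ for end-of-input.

{a, e, h}

FIRST(F) = {λ, a}
FIRST(C) = {λ, e}
FIRST(S) = {λ, a, e, h}  (via F C h)
FOLLOW(S) includes $ since S is the start symbol.
FOLLOW(C): in S::=F C h, C is followed by h with FIRST {h}; in C::=e C h S, C is followed by h S with FIRST {h}. Thus FOLLOW(C) = {h}.
FOLLOW(S): in C::=e C h S, the suffix after S is empty, so FOLLOW(S) ⊇ FOLLOW(C) = {h}. Thus FOLLOW(S) = {$, h}.
FOLLOW(F): in S::=F C h, F is followed by C h with FIRST {e, h}; in F::=a F a h, F is followed by a h with FIRST {a}; in C::=e F, the suffix after F is empty, so FOLLOW(F) ⊇ FOLLOW(C) = {h}. Thus FOLLOW(F) = {a, e, h}.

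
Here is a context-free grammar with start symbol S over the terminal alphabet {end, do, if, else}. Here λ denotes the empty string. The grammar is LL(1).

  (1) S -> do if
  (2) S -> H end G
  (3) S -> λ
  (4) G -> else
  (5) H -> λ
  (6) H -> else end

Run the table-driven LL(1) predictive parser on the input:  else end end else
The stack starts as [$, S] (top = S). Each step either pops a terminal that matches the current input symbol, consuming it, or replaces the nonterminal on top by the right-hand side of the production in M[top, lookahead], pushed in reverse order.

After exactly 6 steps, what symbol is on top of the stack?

else

step 1: stack=$ S  input=else end end else $  — expand S -> H end G
step 2: stack=$ G end H  input=else end end else $  — expand H -> else end
step 3: stack=$ G end end else  input=else end end else $  — match else
step 4: stack=$ G end end  input=end end else $  — match end
step 5: stack=$ G end  input=end else $  — match end
step 6: stack=$ G  input=else $  — expand G -> else
Stack after step 6: $ else (top = else).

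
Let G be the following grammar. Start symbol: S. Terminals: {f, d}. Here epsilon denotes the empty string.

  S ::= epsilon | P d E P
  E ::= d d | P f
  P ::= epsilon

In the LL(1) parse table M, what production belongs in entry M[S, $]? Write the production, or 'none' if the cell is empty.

FIRST(P): from P::=epsilon we get {epsilon}. So FIRST(P) = {epsilon}.
FIRST(S): from S::=epsilon we get {epsilon}; from S::=P d E P we get {d}. So FIRST(S) = {epsilon, d}.
FIRST(E): from E::=d d we get {d}; from E::=P f we get {f}. So FIRST(E) = {d, f}.
FOLLOW(S) includes $ since S is the start symbol.
FOLLOW(S): S appears on no right-hand side. Thus FOLLOW(S) = {$}.
For S ::= epsilon: FIRST(epsilon) = {epsilon}, so it goes in M[S, t] for t ∈ {}; since epsilon ∈ FIRST, also for every t ∈ FOLLOW(S) = {$}.
For S ::= P d E P: FIRST(P d E P) = {d}, so it goes in M[S, t] for t ∈ {d}.

S ::= epsilon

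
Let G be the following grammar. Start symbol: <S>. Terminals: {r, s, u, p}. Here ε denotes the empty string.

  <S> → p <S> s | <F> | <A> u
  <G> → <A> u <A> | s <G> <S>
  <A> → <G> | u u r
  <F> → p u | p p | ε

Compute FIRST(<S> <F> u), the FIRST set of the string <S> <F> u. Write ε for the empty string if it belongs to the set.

{p, s, u}

FIRST(<F>) = {ε, p}
FIRST(<S>) = {ε, p, s, u}  (via <F>, <A> u)
FIRST(<G>) = {s, u}  (via <A> u <A>)
FIRST(<A>) = {s, u}  (via <G>)
FIRST(<S> <F> u): take FIRST of each symbol in turn, carrying on past any symbol whose FIRST contains ε; result {p, s, u}.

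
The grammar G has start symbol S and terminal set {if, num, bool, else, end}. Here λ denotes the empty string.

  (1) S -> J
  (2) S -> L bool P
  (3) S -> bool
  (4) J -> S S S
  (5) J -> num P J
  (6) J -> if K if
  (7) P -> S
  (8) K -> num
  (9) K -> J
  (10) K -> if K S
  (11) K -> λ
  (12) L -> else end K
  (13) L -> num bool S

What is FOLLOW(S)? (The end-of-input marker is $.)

{$, bool, else, if, num}

FIRST(L): from L->else end K we get {else}; from L->num bool S we get {num}. So FIRST(L) = {else, num}.
FIRST(S): from S->J we get {bool, else, if, num}; from S->L bool P we get {else, num}; from S->bool we get {bool}. So FIRST(S) = {bool, else, if, num}.
FIRST(J): from J->S S S we get {bool, else, if, num}; from J->num P J we get {num}; from J->if K if we get {if}. So FIRST(J) = {bool, else, if, num}.
FIRST(P): from P->S we get {bool, else, if, num}. So FIRST(P) = {bool, else, if, num}.
FIRST(K): from K->num we get {num}; from K->J we get {bool, else, if, num}; from K->if K S we get {if}; from K->λ we get {λ}. So FIRST(K) = {λ, bool, else, if, num}.
FOLLOW(S) includes $ since S is the start symbol.
FOLLOW(L): in S->L bool P, L is followed by bool P with FIRST {bool}. Thus FOLLOW(L) = {bool}.
FOLLOW(K): in J->if K if, K is followed by if with FIRST {if}; in K->if K S, K is followed by S with FIRST {bool, else, if, num}; in L->else end K, the suffix after K is empty, so FOLLOW(K) ⊇ FOLLOW(L) = {bool}. Thus FOLLOW(K) = {bool, else, if, num}.
FOLLOW(S): in J->S S S (occurrence 1), S is followed by S S with FIRST {bool, else, if, num}; in J->S S S (occurrence 2), S is followed by S with FIRST {bool, else, if, num}; in J->S S S (occurrence 3), the suffix after S is empty, so FOLLOW(S) ⊇ FOLLOW(J) = {$, bool, else, if, num}; in P->S, the suffix after S is empty, so FOLLOW(S) ⊇ FOLLOW(P) = {$, bool, else, if, num}; in K->if K S, the suffix after S is empty, so FOLLOW(S) ⊇ FOLLOW(K) = {bool, else, if, num}; in L->num bool S, the suffix after S is empty, so FOLLOW(S) ⊇ FOLLOW(L) = {bool}. Thus FOLLOW(S) = {$, bool, else, if, num}.
FOLLOW(J): in S->J, the suffix after J is empty, so FOLLOW(J) ⊇ FOLLOW(S) = {$, bool, else, if, num}; in J->num P J, the suffix after J is empty (adds nothing new); in K->J, the suffix after J is empty, so FOLLOW(J) ⊇ FOLLOW(K) = {bool, else, if, num}. Thus FOLLOW(J) = {$, bool, else, if, num}.
FOLLOW(P): in S->L bool P, the suffix after P is empty, so FOLLOW(P) ⊇ FOLLOW(S) = {$, bool, else, if, num}; in J->num P J, P is followed by J with FIRST {bool, else, if, num}. Thus FOLLOW(P) = {$, bool, else, if, num}.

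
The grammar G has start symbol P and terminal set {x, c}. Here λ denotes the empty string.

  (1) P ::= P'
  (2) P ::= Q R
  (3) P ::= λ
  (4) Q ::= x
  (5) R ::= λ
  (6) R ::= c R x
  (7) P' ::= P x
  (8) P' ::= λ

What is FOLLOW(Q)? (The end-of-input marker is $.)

FIRST(Q): from Q::=x we get {x}. So FIRST(Q) = {x}.
FIRST(R): from R::=λ we get {λ}; from R::=c R x we get {c}. So FIRST(R) = {λ, c}.
FIRST(P): from P::=P' we get {λ, x}; from P::=Q R we get {x}; from P::=λ we get {λ}. So FIRST(P) = {λ, x}.
FIRST(P'): from P'::=P x we get {x}; from P'::=λ we get {λ}. So FIRST(P') = {λ, x}.
FOLLOW(P) includes $ since P is the start symbol.
FOLLOW(P): in P'::=P x, P is followed by x with FIRST {x}. Thus FOLLOW(P) = {$, x}.
FOLLOW(Q): in P::=Q R, Q is followed by R with FIRST {λ, c}; in P::=Q R, the suffix after Q is nullable, so FOLLOW(Q) ⊇ FOLLOW(P) = {$, x}. Thus FOLLOW(Q) = {$, c, x}.
FOLLOW(R): in P::=Q R, the suffix after R is empty, so FOLLOW(R) ⊇ FOLLOW(P) = {$, x}; in R::=c R x, R is followed by x with FIRST {x}. Thus FOLLOW(R) = {$, x}.
FOLLOW(P'): in P::=P', the suffix after P' is empty, so FOLLOW(P') ⊇ FOLLOW(P) = {$, x}. Thus FOLLOW(P') = {$, x}.

{$, c, x}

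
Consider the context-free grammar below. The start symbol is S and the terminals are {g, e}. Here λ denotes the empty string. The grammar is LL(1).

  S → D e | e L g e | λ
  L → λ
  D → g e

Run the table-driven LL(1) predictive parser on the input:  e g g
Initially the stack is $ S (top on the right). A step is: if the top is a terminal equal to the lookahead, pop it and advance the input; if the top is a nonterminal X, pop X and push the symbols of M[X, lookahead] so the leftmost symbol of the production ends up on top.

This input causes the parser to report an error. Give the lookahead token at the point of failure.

     Stack      Input    Action
  1  $ S        e g g $  expand S → e L g e
  2  $ e g L e  e g g $  match e
  3  $ e g L    g g $    expand L → λ
  4  $ e g      g g $    match g
  5  $ e        g $      error: top is terminal e but lookahead is g

g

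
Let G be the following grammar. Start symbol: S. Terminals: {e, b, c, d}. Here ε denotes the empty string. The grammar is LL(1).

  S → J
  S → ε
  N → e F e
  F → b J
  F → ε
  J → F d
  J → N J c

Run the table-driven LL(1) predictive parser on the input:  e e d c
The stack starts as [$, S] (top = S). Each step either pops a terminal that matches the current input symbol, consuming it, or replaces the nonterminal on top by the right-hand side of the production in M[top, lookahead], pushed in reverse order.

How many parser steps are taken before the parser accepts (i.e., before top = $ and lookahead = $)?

step 1: stack=$ S  input=e e d c $  — expand S → J
step 2: stack=$ J  input=e e d c $  — expand J → N J c
step 3: stack=$ c J N  input=e e d c $  — expand N → e F e
step 4: stack=$ c J e F e  input=e e d c $  — match e
step 5: stack=$ c J e F  input=e d c $  — expand F → ε
step 6: stack=$ c J e  input=e d c $  — match e
step 7: stack=$ c J  input=d c $  — expand J → F d
step 8: stack=$ c d F  input=d c $  — expand F → ε
step 9: stack=$ c d  input=d c $  — match d
step 10: stack=$ c  input=c $  — match c
Accept reached after 10 steps.

10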